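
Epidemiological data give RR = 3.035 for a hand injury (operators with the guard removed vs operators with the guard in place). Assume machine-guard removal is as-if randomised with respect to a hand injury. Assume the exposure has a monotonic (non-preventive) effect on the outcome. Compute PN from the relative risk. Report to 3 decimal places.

PN ≈ 0.671

Under exogeneity and monotonicity, PN = (RR − 1) / RR = 1 − 1/RR.
PN = (3.035 − 1) / 3.035 = 2.035 / 3.035 ≈ 0.6705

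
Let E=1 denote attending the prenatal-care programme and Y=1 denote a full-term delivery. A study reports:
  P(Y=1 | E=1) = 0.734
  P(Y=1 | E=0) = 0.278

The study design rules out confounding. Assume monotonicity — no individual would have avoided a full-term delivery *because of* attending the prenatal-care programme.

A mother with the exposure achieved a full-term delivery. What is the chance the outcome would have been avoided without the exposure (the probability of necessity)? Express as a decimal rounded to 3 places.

PN ≈ 0.621

Let p₁ = 0.734, p₀ = 0.278.
Under exogeneity and monotonicity, PN = (p₁ − p₀) / p₁.
PN = (0.734 − 0.278) / 0.734 = 0.456 / 0.734 ≈ 0.6213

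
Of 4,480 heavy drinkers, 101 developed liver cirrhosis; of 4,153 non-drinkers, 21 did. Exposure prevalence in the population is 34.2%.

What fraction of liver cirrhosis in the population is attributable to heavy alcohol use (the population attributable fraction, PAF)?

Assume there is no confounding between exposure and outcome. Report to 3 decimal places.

p₁ = P(outcome | exposed) = 101/4480 = 0.022545
p₀ = P(outcome | unexposed) = 21/4153 = 0.0050566
Overall risk P(Y=1) = π·p₁ + (1−π)·p₀ = 0.342×0.022545 + 0.658×0.0050566 = 0.011038.
Under exogeneity, PAF = [P(Y=1) − p₀] / P(Y=1).
PAF = (0.011038 − 0.0050566) / 0.011038 ≈ 0.5419

PAF ≈ 0.542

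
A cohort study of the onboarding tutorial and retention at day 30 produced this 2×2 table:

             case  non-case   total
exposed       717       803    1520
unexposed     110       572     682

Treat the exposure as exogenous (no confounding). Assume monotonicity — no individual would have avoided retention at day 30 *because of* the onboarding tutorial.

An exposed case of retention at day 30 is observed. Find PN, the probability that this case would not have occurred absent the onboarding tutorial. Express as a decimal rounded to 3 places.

PN ≈ 0.658

p₁ = P(outcome | exposed) = 717/1520 = 0.47171
p₀ = P(outcome | unexposed) = 110/682 = 0.16129
Under exogeneity and monotonicity, PN = (p₁ − p₀) / p₁.
PN = (0.47171 − 0.16129) / 0.47171 = 0.31042 / 0.47171 ≈ 0.6581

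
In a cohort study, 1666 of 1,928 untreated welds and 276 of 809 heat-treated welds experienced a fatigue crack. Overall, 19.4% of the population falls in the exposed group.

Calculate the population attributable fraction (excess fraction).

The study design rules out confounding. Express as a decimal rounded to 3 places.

PAF ≈ 0.229

p₁ = P(outcome | exposed) = 1666/1928 = 0.86411
p₀ = P(outcome | unexposed) = 276/809 = 0.34116
Overall risk P(Y=1) = π·p₁ + (1−π)·p₀ = 0.194×0.86411 + 0.806×0.34116 = 0.44261.
Under exogeneity, PAF = [P(Y=1) − p₀] / P(Y=1).
PAF = (0.44261 − 0.34116) / 0.44261 ≈ 0.2292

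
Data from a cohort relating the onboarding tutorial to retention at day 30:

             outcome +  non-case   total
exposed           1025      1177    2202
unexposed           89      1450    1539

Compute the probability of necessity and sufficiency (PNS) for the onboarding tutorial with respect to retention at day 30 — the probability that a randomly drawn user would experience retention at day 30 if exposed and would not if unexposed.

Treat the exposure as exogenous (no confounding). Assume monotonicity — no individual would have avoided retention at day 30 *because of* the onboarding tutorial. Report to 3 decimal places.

PNS ≈ 0.408

p₁ = P(outcome | exposed) = 1025/2202 = 0.46549
p₀ = P(outcome | unexposed) = 89/1539 = 0.05783
Under exogeneity and monotonicity, PNS = p₁ − p₀.
PNS = 0.46549 − 0.05783 = 0.40766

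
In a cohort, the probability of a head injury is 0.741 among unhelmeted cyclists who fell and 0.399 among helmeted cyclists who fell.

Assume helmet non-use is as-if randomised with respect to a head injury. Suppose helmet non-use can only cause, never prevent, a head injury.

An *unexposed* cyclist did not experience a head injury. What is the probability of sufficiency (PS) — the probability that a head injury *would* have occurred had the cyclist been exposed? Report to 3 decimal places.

PS ≈ 0.569

Let p₁ = 0.741, p₀ = 0.399.
Under exogeneity and monotonicity, PS = (p₁ − p₀) / (1 − p₀).
PS = (0.741 − 0.399) / (1 − 0.399) = 0.342 / 0.601 ≈ 0.5691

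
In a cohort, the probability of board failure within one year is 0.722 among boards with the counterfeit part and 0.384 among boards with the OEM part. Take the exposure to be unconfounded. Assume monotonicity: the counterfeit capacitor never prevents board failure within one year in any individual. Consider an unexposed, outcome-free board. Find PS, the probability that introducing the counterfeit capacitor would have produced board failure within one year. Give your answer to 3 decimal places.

PS ≈ 0.549

Let p₁ = 0.722, p₀ = 0.384.
Under exogeneity and monotonicity, PS = (p₁ − p₀) / (1 − p₀).
PS = (0.722 − 0.384) / (1 − 0.384) = 0.338 / 0.616 ≈ 0.5487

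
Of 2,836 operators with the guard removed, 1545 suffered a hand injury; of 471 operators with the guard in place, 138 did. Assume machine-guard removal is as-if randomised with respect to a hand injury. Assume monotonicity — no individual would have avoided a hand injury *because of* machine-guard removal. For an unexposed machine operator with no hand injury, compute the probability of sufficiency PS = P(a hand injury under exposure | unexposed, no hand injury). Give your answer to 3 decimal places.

PS ≈ 0.356

p₁ = P(outcome | exposed) = 1545/2836 = 0.54478
p₀ = P(outcome | unexposed) = 138/471 = 0.29299
Under exogeneity and monotonicity, PS = (p₁ − p₀) / (1 − p₀).
PS = (0.54478 − 0.29299) / (1 − 0.29299) = 0.25179 / 0.70701 ≈ 0.3561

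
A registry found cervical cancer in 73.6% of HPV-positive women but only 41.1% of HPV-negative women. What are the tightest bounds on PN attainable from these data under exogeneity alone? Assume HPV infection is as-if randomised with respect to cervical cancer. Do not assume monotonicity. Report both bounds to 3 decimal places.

0.442 ≤ PN ≤ 0.800

p₁ = 0.736, p₀ = 0.411.
Under exogeneity alone the bounds on PN are max{0,(p₁−p₀)/p₁} ≤ PN ≤ min{1,(1−p₀)/p₁}.
  lower = (p₁ − p₀)/p₁ = 0.325 / 0.736 ≈ 0.4416
  upper = min{1, (1 − p₀)/p₁} = 0.589 / 0.736 ≈ 0.8003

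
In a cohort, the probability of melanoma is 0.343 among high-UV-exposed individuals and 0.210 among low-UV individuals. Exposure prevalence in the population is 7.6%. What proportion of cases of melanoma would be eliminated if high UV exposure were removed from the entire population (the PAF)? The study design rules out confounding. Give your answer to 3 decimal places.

PAF ≈ 0.046

Let p₁ = 0.343, p₀ = 0.21.
Overall risk P(Y=1) = π·p₁ + (1−π)·p₀ = 0.076×0.343 + 0.924×0.21 = 0.22011.
Under exogeneity, PAF = [P(Y=1) − p₀] / P(Y=1).
PAF = (0.22011 − 0.21) / 0.22011 ≈ 0.0459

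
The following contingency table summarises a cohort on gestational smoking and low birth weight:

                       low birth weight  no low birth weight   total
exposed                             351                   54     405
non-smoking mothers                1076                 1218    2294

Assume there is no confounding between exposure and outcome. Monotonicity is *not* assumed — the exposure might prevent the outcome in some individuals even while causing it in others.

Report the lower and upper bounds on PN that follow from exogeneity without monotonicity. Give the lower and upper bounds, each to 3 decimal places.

p₁ = P(outcome | exposed) = 351/405 = 0.86667
p₀ = P(outcome | unexposed) = 1076/2294 = 0.46905
Under exogeneity alone the bounds on PN are max{0,(p₁−p₀)/p₁} ≤ PN ≤ min{1,(1−p₀)/p₁}.
  lower = (p₁ − p₀)/p₁ = 0.39762 / 0.86667 ≈ 0.4588
  upper = min{1, (1 − p₀)/p₁} = 0.53095 / 0.86667 ≈ 0.6126

0.459 ≤ PN ≤ 0.613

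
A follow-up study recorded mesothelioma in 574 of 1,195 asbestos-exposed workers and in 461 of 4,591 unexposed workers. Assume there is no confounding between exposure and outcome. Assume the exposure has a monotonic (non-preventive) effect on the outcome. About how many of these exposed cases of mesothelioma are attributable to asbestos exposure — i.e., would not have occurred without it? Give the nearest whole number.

about 454 cases

p₁ = P(outcome | exposed) = 574/1195 = 0.48033
p₀ = P(outcome | unexposed) = 461/4591 = 0.10041
PN = (p₁ − p₀)/p₁ = (0.48033 − 0.10041) / 0.48033 ≈ 0.79095.
Attributable cases ≈ PN × (exposed cases) = 0.79095 × 574 ≈ 454.01.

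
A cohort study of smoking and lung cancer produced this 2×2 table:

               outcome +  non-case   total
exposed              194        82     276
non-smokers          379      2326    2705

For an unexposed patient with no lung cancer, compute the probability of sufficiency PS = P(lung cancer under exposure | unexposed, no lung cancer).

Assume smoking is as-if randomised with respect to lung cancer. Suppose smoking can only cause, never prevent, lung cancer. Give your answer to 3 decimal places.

p₁ = P(outcome | exposed) = 194/276 = 0.7029
p₀ = P(outcome | unexposed) = 379/2705 = 0.14011
Under exogeneity and monotonicity, PS = (p₁ − p₀)/(1 − p₀).
PS = (0.7029 − 0.14011) / 0.85989 ≈ 0.6545

PS ≈ 0.654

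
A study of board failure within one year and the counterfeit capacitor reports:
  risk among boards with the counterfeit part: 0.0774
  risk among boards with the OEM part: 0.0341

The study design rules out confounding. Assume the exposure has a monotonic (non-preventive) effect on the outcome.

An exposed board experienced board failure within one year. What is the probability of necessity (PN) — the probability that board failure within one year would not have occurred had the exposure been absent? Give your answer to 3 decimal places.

Let p₁ = 0.0774, p₀ = 0.0341.
Under exogeneity and monotonicity, PN = (p₁ − p₀) / p₁.
PN = (0.0774 − 0.0341) / 0.0774 = 0.0433 / 0.0774 ≈ 0.5594

PN ≈ 0.559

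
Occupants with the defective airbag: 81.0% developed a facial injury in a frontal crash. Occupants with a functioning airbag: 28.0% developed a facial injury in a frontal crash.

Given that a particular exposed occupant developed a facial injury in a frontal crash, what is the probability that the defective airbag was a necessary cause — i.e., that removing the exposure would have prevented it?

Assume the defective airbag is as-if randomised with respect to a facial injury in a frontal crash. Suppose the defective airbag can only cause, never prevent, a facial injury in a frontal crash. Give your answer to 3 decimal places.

PN ≈ 0.654

p₁ = 0.81, p₀ = 0.28.
Under exogeneity and monotonicity, PN = (p₁ − p₀) / p₁.
PN = (0.81 − 0.28) / 0.81 = 0.53 / 0.81 ≈ 0.6543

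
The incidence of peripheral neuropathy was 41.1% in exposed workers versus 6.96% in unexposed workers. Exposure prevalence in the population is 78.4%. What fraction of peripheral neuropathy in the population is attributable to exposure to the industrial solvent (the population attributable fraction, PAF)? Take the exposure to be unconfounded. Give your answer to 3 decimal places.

p₁ = 0.411, p₀ = 0.0696.
Overall risk P(Y=1) = π·p₁ + (1−π)·p₀ = 0.784×0.411 + 0.216×0.0696 = 0.33726.
Under exogeneity, PAF = [P(Y=1) − p₀] / P(Y=1).
PAF = (0.33726 − 0.0696) / 0.33726 ≈ 0.7936

PAF ≈ 0.794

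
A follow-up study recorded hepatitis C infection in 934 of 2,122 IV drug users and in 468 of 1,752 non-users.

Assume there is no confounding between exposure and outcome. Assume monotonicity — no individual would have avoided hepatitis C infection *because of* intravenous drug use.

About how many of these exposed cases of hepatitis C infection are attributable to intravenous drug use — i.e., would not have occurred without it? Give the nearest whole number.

about 367 cases

p₁ = P(outcome | exposed) = 934/2122 = 0.44015
p₀ = P(outcome | unexposed) = 468/1752 = 0.26712
PN = (p₁ − p₀)/p₁ = (0.44015 − 0.26712) / 0.44015 ≈ 0.39311.
Attributable cases ≈ PN × (exposed cases) = 0.39311 × 934 ≈ 367.16.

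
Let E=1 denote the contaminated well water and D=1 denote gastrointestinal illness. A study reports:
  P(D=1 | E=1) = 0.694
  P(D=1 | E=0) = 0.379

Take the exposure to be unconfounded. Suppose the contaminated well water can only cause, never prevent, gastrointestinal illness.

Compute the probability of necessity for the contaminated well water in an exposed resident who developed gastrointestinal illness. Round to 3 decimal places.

PN ≈ 0.454

Let p₁ = 0.694, p₀ = 0.379.
Under exogeneity and monotonicity, PN = (p₁ − p₀) / p₁.
PN = (0.694 − 0.379) / 0.694 = 0.315 / 0.694 ≈ 0.4539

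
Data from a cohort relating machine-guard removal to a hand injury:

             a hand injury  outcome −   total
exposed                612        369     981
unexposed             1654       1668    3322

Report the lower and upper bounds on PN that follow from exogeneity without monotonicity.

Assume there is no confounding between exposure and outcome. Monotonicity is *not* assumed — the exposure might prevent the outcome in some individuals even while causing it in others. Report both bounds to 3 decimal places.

0.202 ≤ PN ≤ 0.805

p₁ = P(outcome | exposed) = 612/981 = 0.62385
p₀ = P(outcome | unexposed) = 1654/3322 = 0.49789
Under exogeneity alone the bounds on PN are max{0,(p₁−p₀)/p₁} ≤ PN ≤ min{1,(1−p₀)/p₁}.
  lower = (p₁ − p₀)/p₁ = 0.12596 / 0.62385 ≈ 0.2019
  upper = min{1, (1 − p₀)/p₁} = 0.50211 / 0.62385 ≈ 0.8048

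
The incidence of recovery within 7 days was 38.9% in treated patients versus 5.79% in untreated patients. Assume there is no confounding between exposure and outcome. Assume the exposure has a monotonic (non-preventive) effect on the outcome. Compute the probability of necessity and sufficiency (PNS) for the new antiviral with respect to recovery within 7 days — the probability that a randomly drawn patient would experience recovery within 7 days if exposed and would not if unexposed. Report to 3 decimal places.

PNS ≈ 0.331

p₁ = 0.389, p₀ = 0.0579.
Under exogeneity and monotonicity, PNS = p₁ − p₀.
PNS = 0.389 − 0.0579 = 0.3311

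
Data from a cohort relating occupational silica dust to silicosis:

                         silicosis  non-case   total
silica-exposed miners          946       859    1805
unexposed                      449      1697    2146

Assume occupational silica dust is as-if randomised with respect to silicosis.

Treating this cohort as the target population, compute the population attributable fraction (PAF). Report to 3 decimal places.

PAF ≈ 0.407

p₁ = P(outcome | exposed) = 946/1805 = 0.5241
p₀ = P(outcome | unexposed) = 449/2146 = 0.20923
Exposure prevalence π = 1805/3951 = 0.45685; overall risk P(Y=1) = 0.35308.
Under exogeneity, PAF = [P(Y=1) − p₀]/P(Y=1).
PAF = (0.35308 − 0.20923) / 0.35308 ≈ 0.4074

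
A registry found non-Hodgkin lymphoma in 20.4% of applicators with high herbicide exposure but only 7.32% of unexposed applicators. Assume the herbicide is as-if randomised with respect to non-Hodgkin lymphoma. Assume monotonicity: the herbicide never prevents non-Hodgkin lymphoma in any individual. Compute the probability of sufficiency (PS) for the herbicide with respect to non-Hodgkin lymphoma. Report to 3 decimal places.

PS ≈ 0.141

p₁ = 0.204, p₀ = 0.0732.
Under exogeneity and monotonicity, PS = (p₁ − p₀) / (1 − p₀).
PS = (0.204 − 0.0732) / (1 − 0.0732) = 0.1308 / 0.9268 ≈ 0.1411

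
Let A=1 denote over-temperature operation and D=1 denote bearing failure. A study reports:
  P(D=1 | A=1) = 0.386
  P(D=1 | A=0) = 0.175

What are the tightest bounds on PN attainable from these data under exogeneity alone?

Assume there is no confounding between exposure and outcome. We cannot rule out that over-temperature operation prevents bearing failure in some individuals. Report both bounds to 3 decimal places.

Let p₁ = 0.386, p₀ = 0.175.
Under exogeneity alone the bounds on PN are max{0,(p₁−p₀)/p₁} ≤ PN ≤ min{1,(1−p₀)/p₁}.
  lower = (p₁ − p₀)/p₁ = 0.211 / 0.386 ≈ 0.5466
  upper = min{1, (1 − p₀)/p₁} = 0.825 / 0.386 ≈ 2.1373 → capped at 1

0.547 ≤ PN ≤ 1.000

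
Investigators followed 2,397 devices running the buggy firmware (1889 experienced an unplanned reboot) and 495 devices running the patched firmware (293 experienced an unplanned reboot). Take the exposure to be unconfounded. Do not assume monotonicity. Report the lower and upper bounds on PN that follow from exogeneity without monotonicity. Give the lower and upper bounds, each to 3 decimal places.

0.249 ≤ PN ≤ 0.518

p₁ = P(outcome | exposed) = 1889/2397 = 0.78807
p₀ = P(outcome | unexposed) = 293/495 = 0.59192
Under exogeneity alone the bounds on PN are max{0,(p₁−p₀)/p₁} ≤ PN ≤ min{1,(1−p₀)/p₁}.
  lower = (p₁ − p₀)/p₁ = 0.19615 / 0.78807 ≈ 0.2489
  upper = min{1, (1 − p₀)/p₁} = 0.40808 / 0.78807 ≈ 0.5178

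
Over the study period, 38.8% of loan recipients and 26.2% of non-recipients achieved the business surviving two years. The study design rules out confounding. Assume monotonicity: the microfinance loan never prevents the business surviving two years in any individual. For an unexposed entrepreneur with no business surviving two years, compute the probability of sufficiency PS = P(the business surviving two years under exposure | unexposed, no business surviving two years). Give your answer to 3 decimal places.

PS ≈ 0.171

p₁ = 0.388, p₀ = 0.262.
Under exogeneity and monotonicity, PS = (p₁ − p₀) / (1 − p₀).
PS = (0.388 − 0.262) / (1 − 0.262) = 0.126 / 0.738 ≈ 0.1707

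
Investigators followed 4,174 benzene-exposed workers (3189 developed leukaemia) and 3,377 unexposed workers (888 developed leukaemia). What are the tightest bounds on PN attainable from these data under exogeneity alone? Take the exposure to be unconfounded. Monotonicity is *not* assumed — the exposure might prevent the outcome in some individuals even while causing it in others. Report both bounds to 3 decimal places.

0.656 ≤ PN ≤ 0.965

p₁ = P(outcome | exposed) = 3189/4174 = 0.76402
p₀ = P(outcome | unexposed) = 888/3377 = 0.26296
Under exogeneity alone the bounds on PN are max{0,(p₁−p₀)/p₁} ≤ PN ≤ min{1,(1−p₀)/p₁}.
  lower = (p₁ − p₀)/p₁ = 0.50106 / 0.76402 ≈ 0.6558
  upper = min{1, (1 − p₀)/p₁} = 0.73704 / 0.76402 ≈ 0.9647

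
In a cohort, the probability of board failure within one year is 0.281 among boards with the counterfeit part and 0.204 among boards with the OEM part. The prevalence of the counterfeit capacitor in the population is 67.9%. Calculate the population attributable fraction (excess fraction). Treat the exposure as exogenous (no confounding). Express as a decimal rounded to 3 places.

Let p₁ = 0.281, p₀ = 0.204.
Overall risk P(Y=1) = π·p₁ + (1−π)·p₀ = 0.679×0.281 + 0.321×0.204 = 0.25628.
Under exogeneity, PAF = [P(Y=1) − p₀] / P(Y=1).
PAF = (0.25628 − 0.204) / 0.25628 ≈ 0.2040

PAF ≈ 0.204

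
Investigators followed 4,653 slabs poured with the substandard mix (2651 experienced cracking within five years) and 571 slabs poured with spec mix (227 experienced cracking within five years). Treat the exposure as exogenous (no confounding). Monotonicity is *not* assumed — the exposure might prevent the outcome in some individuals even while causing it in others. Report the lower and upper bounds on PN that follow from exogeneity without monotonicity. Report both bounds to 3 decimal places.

0.302 ≤ PN ≤ 1.000

p₁ = P(outcome | exposed) = 2651/4653 = 0.56974
p₀ = P(outcome | unexposed) = 227/571 = 0.39755
Under exogeneity alone the bounds on PN are max{0,(p₁−p₀)/p₁} ≤ PN ≤ min{1,(1−p₀)/p₁}.
  lower = (p₁ − p₀)/p₁ = 0.17219 / 0.56974 ≈ 0.3022
  upper = min{1, (1 − p₀)/p₁} = 0.60245 / 0.56974 ≈ 1.0574 → capped at 1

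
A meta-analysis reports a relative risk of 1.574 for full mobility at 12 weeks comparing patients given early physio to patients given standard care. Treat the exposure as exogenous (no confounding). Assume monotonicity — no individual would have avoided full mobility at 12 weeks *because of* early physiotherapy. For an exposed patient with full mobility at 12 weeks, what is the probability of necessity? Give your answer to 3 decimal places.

PN ≈ 0.365

Under exogeneity and monotonicity, PN = (RR − 1) / RR = 1 − 1/RR.
PN = (1.574 − 1) / 1.574 = 0.574 / 1.574 ≈ 0.3647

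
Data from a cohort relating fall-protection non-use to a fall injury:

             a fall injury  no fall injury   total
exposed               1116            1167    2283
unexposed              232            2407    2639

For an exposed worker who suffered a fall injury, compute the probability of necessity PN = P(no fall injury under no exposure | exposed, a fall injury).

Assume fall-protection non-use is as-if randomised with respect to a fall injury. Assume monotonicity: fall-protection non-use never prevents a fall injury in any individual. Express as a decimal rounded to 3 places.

PN ≈ 0.820

p₁ = P(outcome | exposed) = 1116/2283 = 0.48883
p₀ = P(outcome | unexposed) = 232/2639 = 0.087912
Under exogeneity and monotonicity, PN = (p₁ − p₀)/p₁.
PN = (0.48883 − 0.087912) / 0.48883 ≈ 0.8202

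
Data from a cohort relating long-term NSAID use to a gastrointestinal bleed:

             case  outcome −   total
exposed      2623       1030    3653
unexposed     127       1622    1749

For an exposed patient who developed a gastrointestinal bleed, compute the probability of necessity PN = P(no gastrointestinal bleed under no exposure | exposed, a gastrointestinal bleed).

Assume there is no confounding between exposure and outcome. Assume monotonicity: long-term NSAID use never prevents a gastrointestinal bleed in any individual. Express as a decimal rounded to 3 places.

PN ≈ 0.899

p₁ = P(outcome | exposed) = 2623/3653 = 0.71804
p₀ = P(outcome | unexposed) = 127/1749 = 0.072613
Under exogeneity and monotonicity, PN = (p₁ − p₀)/p₁.
PN = (0.71804 − 0.072613) / 0.71804 ≈ 0.8989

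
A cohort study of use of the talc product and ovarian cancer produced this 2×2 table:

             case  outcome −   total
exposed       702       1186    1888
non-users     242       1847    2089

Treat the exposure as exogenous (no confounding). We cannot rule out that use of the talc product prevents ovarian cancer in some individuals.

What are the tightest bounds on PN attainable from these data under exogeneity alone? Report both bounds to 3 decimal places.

p₁ = P(outcome | exposed) = 702/1888 = 0.37182
p₀ = P(outcome | unexposed) = 242/2089 = 0.11584
Under exogeneity alone the bounds on PN are max{0,(p₁−p₀)/p₁} ≤ PN ≤ min{1,(1−p₀)/p₁}.
  lower = (p₁ − p₀)/p₁ = 0.25598 / 0.37182 ≈ 0.6884
  upper = min{1, (1 − p₀)/p₁} = 0.88416 / 0.37182 ≈ 2.3779 → capped at 1

0.688 ≤ PN ≤ 1.000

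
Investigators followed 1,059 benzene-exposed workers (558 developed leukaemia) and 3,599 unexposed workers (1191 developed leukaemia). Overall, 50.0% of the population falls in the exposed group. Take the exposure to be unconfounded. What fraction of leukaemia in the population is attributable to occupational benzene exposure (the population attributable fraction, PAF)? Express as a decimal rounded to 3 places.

p₁ = P(outcome | exposed) = 558/1059 = 0.52691
p₀ = P(outcome | unexposed) = 1191/3599 = 0.33093
Overall risk P(Y=1) = π·p₁ + (1−π)·p₀ = 0.5×0.52691 + 0.5×0.33093 = 0.42892.
Under exogeneity, PAF = [P(Y=1) − p₀] / P(Y=1).
PAF = (0.42892 − 0.33093) / 0.42892 ≈ 0.2285

PAF ≈ 0.228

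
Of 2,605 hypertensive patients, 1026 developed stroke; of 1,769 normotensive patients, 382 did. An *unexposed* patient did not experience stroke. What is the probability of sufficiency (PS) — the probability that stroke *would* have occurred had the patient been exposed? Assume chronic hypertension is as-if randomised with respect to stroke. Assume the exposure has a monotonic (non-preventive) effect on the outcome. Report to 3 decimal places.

p₁ = P(outcome | exposed) = 1026/2605 = 0.39386
p₀ = P(outcome | unexposed) = 382/1769 = 0.21594
Under exogeneity and monotonicity, PS = (p₁ − p₀) / (1 − p₀).
PS = (0.39386 − 0.21594) / (1 − 0.21594) = 0.17792 / 0.78406 ≈ 0.2269

PS ≈ 0.227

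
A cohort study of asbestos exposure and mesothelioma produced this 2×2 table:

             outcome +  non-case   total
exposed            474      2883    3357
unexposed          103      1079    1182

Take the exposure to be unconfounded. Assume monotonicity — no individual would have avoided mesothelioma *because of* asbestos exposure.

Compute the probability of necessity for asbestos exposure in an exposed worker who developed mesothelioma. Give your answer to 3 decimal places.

PN ≈ 0.383

p₁ = P(outcome | exposed) = 474/3357 = 0.1412
p₀ = P(outcome | unexposed) = 103/1182 = 0.08714
Under exogeneity and monotonicity, PN = (p₁ − p₀)/p₁.
PN = (0.1412 − 0.08714) / 0.1412 ≈ 0.3828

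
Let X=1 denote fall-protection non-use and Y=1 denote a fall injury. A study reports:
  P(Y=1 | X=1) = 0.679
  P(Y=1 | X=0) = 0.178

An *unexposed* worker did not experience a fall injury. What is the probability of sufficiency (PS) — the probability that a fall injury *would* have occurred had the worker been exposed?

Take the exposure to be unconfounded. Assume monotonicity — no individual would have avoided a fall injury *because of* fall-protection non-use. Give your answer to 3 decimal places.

Let p₁ = 0.679, p₀ = 0.178.
Under exogeneity and monotonicity, PS = (p₁ − p₀) / (1 − p₀).
PS = (0.679 − 0.178) / (1 − 0.178) = 0.501 / 0.822 ≈ 0.6095

PS ≈ 0.609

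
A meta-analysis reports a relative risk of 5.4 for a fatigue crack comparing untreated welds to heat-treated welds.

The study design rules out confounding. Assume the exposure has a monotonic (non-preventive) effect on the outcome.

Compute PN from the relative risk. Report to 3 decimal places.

Under exogeneity and monotonicity, PN = (RR − 1) / RR = 1 − 1/RR.
PN = (5.4 − 1) / 5.4 = 4.4 / 5.4 ≈ 0.8148

PN ≈ 0.815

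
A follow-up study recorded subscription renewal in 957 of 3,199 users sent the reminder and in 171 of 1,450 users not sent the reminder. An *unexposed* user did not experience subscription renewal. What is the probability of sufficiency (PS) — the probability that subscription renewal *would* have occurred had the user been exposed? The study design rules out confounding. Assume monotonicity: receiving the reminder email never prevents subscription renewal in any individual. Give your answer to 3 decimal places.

p₁ = P(outcome | exposed) = 957/3199 = 0.29916
p₀ = P(outcome | unexposed) = 171/1450 = 0.11793
Under exogeneity and monotonicity, PS = (p₁ − p₀) / (1 − p₀).
PS = (0.29916 − 0.11793) / (1 − 0.11793) = 0.18122 / 0.88207 ≈ 0.2055

PS ≈ 0.205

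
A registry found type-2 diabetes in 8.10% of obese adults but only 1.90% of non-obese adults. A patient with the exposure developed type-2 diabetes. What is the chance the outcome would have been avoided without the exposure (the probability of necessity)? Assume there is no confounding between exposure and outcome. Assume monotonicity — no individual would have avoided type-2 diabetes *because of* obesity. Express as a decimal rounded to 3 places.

p₁ = 0.081, p₀ = 0.019.
Under exogeneity and monotonicity, PN = (p₁ − p₀) / p₁.
PN = (0.081 − 0.019) / 0.081 = 0.062 / 0.081 ≈ 0.7654

PN ≈ 0.765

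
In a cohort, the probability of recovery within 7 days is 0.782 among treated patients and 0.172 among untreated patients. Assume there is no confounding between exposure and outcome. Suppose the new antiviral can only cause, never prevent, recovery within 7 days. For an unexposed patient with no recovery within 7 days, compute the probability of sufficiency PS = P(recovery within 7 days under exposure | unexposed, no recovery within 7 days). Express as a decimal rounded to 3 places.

PS ≈ 0.737

Let p₁ = 0.782, p₀ = 0.172.
Under exogeneity and monotonicity, PS = (p₁ − p₀) / (1 − p₀).
PS = (0.782 − 0.172) / (1 − 0.172) = 0.61 / 0.828 ≈ 0.7367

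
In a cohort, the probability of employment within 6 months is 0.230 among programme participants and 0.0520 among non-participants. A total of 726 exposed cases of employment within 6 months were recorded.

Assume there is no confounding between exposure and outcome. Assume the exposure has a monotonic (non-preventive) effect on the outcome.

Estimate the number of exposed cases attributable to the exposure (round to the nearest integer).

Let p₁ = 0.23, p₀ = 0.052.
PN = (p₁ − p₀)/p₁ = (0.23 − 0.052) / 0.23 ≈ 0.77391.
Attributable cases ≈ PN × (exposed cases) = 0.77391 × 726 ≈ 561.86.

about 562 cases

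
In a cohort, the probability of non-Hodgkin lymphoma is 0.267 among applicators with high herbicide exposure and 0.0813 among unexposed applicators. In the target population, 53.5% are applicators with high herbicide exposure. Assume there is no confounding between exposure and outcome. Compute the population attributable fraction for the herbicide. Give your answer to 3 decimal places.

Let p₁ = 0.267, p₀ = 0.0813.
Overall risk P(Y=1) = π·p₁ + (1−π)·p₀ = 0.535×0.267 + 0.465×0.0813 = 0.18065.
Under exogeneity, PAF = [P(Y=1) − p₀] / P(Y=1).
PAF = (0.18065 − 0.0813) / 0.18065 ≈ 0.5500

PAF ≈ 0.550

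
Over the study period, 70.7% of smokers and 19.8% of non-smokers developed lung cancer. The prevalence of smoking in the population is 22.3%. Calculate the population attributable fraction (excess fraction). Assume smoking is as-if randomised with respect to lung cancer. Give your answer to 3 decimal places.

p₁ = 0.707, p₀ = 0.198.
Overall risk P(Y=1) = π·p₁ + (1−π)·p₀ = 0.223×0.707 + 0.777×0.198 = 0.31151.
Under exogeneity, PAF = [P(Y=1) − p₀] / P(Y=1).
PAF = (0.31151 − 0.198) / 0.31151 ≈ 0.3644

PAF ≈ 0.364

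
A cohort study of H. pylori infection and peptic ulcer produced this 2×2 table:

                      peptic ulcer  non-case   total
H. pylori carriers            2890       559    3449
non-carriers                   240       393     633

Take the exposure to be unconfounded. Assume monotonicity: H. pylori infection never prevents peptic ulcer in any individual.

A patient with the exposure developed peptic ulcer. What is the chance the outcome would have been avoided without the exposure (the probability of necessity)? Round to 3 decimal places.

p₁ = P(outcome | exposed) = 2890/3449 = 0.83792
p₀ = P(outcome | unexposed) = 240/633 = 0.37915
Under exogeneity and monotonicity, PN = (p₁ − p₀)/p₁.
PN = (0.83792 − 0.37915) / 0.83792 ≈ 0.5475

PN ≈ 0.548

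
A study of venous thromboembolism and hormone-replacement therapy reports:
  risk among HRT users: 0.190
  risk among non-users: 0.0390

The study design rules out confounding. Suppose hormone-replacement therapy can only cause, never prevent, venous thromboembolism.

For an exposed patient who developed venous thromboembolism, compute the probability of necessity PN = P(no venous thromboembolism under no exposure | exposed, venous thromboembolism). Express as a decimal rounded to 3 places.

PN ≈ 0.795

Let p₁ = 0.19, p₀ = 0.039.
Under exogeneity and monotonicity, PN = (p₁ − p₀) / p₁.
PN = (0.19 − 0.039) / 0.19 = 0.151 / 0.19 ≈ 0.7947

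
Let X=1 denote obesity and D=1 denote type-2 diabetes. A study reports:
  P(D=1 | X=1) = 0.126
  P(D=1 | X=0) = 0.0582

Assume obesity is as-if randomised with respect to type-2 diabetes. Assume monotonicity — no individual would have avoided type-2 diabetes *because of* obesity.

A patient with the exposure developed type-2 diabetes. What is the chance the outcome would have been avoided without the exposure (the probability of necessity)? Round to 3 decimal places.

PN ≈ 0.538

Let p₁ = 0.126, p₀ = 0.0582.
Under exogeneity and monotonicity, PN = (p₁ − p₀) / p₁.
PN = (0.126 − 0.0582) / 0.126 = 0.0678 / 0.126 ≈ 0.5381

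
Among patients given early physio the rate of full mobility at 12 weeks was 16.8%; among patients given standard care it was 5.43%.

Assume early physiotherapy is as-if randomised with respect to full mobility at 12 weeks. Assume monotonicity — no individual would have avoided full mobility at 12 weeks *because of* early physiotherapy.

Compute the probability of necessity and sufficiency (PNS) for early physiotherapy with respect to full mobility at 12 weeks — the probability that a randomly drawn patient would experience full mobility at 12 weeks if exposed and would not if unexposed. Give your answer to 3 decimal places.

PNS ≈ 0.114

p₁ = 0.168, p₀ = 0.0543.
Under exogeneity and monotonicity, PNS = p₁ − p₀.
PNS = 0.168 − 0.0543 = 0.1137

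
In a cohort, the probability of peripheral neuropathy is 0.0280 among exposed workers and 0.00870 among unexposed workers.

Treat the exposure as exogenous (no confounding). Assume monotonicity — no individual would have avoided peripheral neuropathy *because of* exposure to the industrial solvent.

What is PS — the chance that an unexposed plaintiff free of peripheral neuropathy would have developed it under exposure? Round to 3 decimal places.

PS ≈ 0.019

Let p₁ = 0.028, p₀ = 0.0087.
Under exogeneity and monotonicity, PS = (p₁ − p₀) / (1 − p₀).
PS = (0.028 − 0.0087) / (1 − 0.0087) = 0.0193 / 0.9913 ≈ 0.0195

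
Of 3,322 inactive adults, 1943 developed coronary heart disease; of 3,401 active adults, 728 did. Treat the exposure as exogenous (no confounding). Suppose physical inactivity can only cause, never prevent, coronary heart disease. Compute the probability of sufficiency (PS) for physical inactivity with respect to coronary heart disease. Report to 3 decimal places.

PS ≈ 0.472

p₁ = P(outcome | exposed) = 1943/3322 = 0.58489
p₀ = P(outcome | unexposed) = 728/3401 = 0.21405
Under exogeneity and monotonicity, PS = (p₁ − p₀) / (1 − p₀).
PS = (0.58489 − 0.21405) / (1 − 0.21405) = 0.37083 / 0.78595 ≈ 0.4718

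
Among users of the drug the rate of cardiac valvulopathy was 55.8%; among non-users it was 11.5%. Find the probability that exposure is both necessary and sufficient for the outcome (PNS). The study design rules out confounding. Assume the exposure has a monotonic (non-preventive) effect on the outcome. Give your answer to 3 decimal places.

p₁ = 0.558, p₀ = 0.115.
Under exogeneity and monotonicity, PNS = p₁ − p₀.
PNS = 0.558 − 0.115 = 0.443

PNS ≈ 0.443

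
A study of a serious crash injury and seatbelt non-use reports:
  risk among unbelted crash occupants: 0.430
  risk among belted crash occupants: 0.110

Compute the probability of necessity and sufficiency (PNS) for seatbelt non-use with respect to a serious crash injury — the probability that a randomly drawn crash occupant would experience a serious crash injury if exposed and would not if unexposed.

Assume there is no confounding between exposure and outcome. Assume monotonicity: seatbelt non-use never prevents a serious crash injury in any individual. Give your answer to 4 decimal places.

PNS ≈ 0.3200

Let p₁ = 0.43, p₀ = 0.11.
Under exogeneity and monotonicity, PNS = p₁ − p₀.
PNS = 0.43 − 0.11 = 0.32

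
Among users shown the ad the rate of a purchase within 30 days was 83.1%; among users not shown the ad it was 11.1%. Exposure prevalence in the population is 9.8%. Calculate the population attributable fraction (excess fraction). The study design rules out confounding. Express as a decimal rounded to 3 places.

p₁ = 0.831, p₀ = 0.111.
Overall risk P(Y=1) = π·p₁ + (1−π)·p₀ = 0.098×0.831 + 0.902×0.111 = 0.18156.
Under exogeneity, PAF = [P(Y=1) − p₀] / P(Y=1).
PAF = (0.18156 − 0.111) / 0.18156 ≈ 0.3886

PAF ≈ 0.389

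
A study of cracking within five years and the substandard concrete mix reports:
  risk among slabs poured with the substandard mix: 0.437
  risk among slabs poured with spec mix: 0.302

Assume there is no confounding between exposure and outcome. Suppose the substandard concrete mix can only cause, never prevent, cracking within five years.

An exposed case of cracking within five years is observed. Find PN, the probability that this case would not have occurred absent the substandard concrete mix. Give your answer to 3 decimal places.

PN ≈ 0.309

Let p₁ = 0.437, p₀ = 0.302.
Under exogeneity and monotonicity, PN = (p₁ − p₀) / p₁.
PN = (0.437 − 0.302) / 0.437 = 0.135 / 0.437 ≈ 0.3089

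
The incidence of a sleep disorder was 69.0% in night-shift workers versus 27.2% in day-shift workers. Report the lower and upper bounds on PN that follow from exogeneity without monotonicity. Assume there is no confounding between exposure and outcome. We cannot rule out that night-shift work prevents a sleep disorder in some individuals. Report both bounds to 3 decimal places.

0.606 ≤ PN ≤ 1.000

p₁ = 0.69, p₀ = 0.272.
Under exogeneity alone the bounds on PN are max{0,(p₁−p₀)/p₁} ≤ PN ≤ min{1,(1−p₀)/p₁}.
  lower = (p₁ − p₀)/p₁ = 0.418 / 0.69 ≈ 0.6058
  upper = min{1, (1 − p₀)/p₁} = 0.728 / 0.69 ≈ 1.0551 → capped at 1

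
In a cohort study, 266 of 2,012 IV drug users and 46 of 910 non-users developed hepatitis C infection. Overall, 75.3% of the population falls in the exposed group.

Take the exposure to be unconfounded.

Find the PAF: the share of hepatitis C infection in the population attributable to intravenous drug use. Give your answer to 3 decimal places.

p₁ = P(outcome | exposed) = 266/2012 = 0.13221
p₀ = P(outcome | unexposed) = 46/910 = 0.050549
Overall risk P(Y=1) = π·p₁ + (1−π)·p₀ = 0.753×0.13221 + 0.247×0.050549 = 0.11204.
Under exogeneity, PAF = [P(Y=1) − p₀] / P(Y=1).
PAF = (0.11204 − 0.050549) / 0.11204 ≈ 0.5488

PAF ≈ 0.549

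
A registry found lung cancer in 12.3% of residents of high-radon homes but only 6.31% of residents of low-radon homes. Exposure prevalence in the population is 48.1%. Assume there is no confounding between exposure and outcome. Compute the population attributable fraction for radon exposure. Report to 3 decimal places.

p₁ = 0.123, p₀ = 0.0631.
Overall risk P(Y=1) = π·p₁ + (1−π)·p₀ = 0.481×0.123 + 0.519×0.0631 = 0.091912.
Under exogeneity, PAF = [P(Y=1) − p₀] / P(Y=1).
PAF = (0.091912 − 0.0631) / 0.091912 ≈ 0.3135

PAF ≈ 0.313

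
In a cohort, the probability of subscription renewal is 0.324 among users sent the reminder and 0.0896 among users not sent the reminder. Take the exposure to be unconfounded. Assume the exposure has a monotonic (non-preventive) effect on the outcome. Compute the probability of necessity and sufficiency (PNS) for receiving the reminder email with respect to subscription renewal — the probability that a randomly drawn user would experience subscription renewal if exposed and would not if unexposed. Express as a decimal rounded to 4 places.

Let p₁ = 0.324, p₀ = 0.0896.
Under exogeneity and monotonicity, PNS = p₁ − p₀.
PNS = 0.324 − 0.0896 = 0.2344

PNS ≈ 0.2344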